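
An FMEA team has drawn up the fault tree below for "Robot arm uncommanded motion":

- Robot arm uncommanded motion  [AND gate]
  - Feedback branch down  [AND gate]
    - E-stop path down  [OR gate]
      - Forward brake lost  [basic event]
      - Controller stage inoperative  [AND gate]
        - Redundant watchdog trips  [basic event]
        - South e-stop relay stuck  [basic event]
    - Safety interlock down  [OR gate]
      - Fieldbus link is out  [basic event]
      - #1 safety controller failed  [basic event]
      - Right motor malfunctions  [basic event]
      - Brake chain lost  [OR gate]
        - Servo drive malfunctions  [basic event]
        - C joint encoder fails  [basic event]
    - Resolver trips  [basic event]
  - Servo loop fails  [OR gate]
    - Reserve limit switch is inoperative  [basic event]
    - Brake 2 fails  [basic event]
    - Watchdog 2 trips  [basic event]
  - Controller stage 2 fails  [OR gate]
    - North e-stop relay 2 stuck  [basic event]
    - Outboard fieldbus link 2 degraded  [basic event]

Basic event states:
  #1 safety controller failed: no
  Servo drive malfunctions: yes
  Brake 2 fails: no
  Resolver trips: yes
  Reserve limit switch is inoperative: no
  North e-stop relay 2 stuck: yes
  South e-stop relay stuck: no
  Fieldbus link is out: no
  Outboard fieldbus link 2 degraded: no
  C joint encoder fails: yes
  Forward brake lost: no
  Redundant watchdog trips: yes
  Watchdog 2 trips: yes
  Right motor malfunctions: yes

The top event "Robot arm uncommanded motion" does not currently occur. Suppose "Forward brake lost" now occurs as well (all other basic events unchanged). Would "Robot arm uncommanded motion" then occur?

Counterfactual: set "Forward brake lost" to occurred.
Controller stage inoperative [AND]: Redundant watchdog trips=occurs, South e-stop relay stuck=not → not all inputs occur → does not occur.
E-stop path down [OR]: Forward brake lost=occurs, Controller stage inoperative=not → at least one input occurs → occurs.
Brake chain lost [OR]: Servo drive malfunctions=occurs, C joint encoder fails=occurs → at least one input occurs → occurs.
Safety interlock down [OR]: Fieldbus link is out=not, #1 safety controller failed=not, Right motor malfunctions=occurs, Brake chain lost=occurs → at least one input occurs → occurs.
Feedback branch down [AND]: E-stop path down=occurs, Safety interlock down=occurs, Resolver trips=occurs → all inputs occur → occurs.
Servo loop fails [OR]: Reserve limit switch is inoperative=not, Brake 2 fails=not, Watchdog 2 trips=occurs → at least one input occurs → occurs.
Controller stage 2 fails [OR]: North e-stop relay 2 stuck=occurs, Outboard fieldbus link 2 degraded=not → at least one input occurs → occurs.
Robot arm uncommanded motion [AND]: Feedback branch down=occurs, Servo loop fails=occurs, Controller stage 2 fails=occurs → all inputs occur → occurs.

Yes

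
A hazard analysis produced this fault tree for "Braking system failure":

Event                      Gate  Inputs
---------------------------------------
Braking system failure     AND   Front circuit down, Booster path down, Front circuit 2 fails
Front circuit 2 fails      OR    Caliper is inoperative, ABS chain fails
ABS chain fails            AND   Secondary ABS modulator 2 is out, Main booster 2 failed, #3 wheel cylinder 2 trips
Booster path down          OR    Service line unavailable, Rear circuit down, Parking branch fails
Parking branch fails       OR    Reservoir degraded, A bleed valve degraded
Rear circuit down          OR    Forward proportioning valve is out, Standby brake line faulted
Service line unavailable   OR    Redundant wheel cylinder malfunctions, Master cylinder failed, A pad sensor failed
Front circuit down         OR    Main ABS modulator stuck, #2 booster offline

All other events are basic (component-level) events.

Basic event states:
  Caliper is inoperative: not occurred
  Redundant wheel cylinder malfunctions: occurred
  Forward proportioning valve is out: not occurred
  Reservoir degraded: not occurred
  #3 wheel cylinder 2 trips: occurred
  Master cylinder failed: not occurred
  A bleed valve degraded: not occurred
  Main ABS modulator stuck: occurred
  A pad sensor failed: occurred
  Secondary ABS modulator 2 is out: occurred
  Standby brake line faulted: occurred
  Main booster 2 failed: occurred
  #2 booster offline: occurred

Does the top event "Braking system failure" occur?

Front circuit down [OR]: Main ABS modulator stuck=occurs, #2 booster offline=occurs → at least one input occurs → occurs.
Service line unavailable [OR]: Redundant wheel cylinder malfunctions=occurs, Master cylinder failed=not, A pad sensor failed=occurs → at least one input occurs → occurs.
Rear circuit down [OR]: Forward proportioning valve is out=not, Standby brake line faulted=occurs → at least one input occurs → occurs.
Parking branch fails [OR]: Reservoir degraded=not, A bleed valve degraded=not → no input occurs → does not occur.
Booster path down [OR]: Service line unavailable=occurs, Rear circuit down=occurs, Parking branch fails=not → at least one input occurs → occurs.
ABS chain fails [AND]: Secondary ABS modulator 2 is out=occurs, Main booster 2 failed=occurs, #3 wheel cylinder 2 trips=occurs → all inputs occur → occurs.
Front circuit 2 fails [OR]: Caliper is inoperative=not, ABS chain fails=occurs → at least one input occurs → occurs.
Braking system failure [AND]: Front circuit down=occurs, Booster path down=occurs, Front circuit 2 fails=occurs → all inputs occur → occurs.

Yes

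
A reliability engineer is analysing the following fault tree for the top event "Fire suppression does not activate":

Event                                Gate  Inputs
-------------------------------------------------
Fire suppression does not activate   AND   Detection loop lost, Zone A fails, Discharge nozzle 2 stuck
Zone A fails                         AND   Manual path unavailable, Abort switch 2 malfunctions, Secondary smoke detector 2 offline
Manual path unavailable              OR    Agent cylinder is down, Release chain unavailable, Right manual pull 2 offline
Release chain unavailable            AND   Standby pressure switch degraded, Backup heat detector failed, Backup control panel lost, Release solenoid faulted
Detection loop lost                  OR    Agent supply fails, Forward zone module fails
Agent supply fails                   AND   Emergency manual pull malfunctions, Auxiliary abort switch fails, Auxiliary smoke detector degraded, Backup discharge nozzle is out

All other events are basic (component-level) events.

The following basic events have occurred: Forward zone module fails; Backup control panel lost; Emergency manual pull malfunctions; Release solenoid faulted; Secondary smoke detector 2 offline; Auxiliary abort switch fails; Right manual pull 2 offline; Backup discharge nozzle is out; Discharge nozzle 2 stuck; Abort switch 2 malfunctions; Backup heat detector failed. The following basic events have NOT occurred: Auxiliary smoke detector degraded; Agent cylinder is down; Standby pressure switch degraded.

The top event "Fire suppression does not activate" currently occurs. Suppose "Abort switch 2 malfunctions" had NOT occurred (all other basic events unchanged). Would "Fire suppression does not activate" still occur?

No

Counterfactual: set "Abort switch 2 malfunctions" to not occurred.
Agent supply fails [AND]: Emergency manual pull malfunctions=occurs, Auxiliary abort switch fails=occurs, Auxiliary smoke detector degraded=not, Backup discharge nozzle is out=occurs → not all inputs occur → does not occur.
Detection loop lost [OR]: Agent supply fails=not, Forward zone module fails=occurs → at least one input occurs → occurs.
Release chain unavailable [AND]: Standby pressure switch degraded=not, Backup heat detector failed=occurs, Backup control panel lost=occurs, Release solenoid faulted=occurs → not all inputs occur → does not occur.
Manual path unavailable [OR]: Agent cylinder is down=not, Release chain unavailable=not, Right manual pull 2 offline=occurs → at least one input occurs → occurs.
Zone A fails [AND]: Manual path unavailable=occurs, Abort switch 2 malfunctions=not, Secondary smoke detector 2 offline=occurs → not all inputs occur → does not occur.
Fire suppression does not activate [AND]: Detection loop lost=occurs, Zone A fails=not, Discharge nozzle 2 stuck=occurs → not all inputs occur → does not occur.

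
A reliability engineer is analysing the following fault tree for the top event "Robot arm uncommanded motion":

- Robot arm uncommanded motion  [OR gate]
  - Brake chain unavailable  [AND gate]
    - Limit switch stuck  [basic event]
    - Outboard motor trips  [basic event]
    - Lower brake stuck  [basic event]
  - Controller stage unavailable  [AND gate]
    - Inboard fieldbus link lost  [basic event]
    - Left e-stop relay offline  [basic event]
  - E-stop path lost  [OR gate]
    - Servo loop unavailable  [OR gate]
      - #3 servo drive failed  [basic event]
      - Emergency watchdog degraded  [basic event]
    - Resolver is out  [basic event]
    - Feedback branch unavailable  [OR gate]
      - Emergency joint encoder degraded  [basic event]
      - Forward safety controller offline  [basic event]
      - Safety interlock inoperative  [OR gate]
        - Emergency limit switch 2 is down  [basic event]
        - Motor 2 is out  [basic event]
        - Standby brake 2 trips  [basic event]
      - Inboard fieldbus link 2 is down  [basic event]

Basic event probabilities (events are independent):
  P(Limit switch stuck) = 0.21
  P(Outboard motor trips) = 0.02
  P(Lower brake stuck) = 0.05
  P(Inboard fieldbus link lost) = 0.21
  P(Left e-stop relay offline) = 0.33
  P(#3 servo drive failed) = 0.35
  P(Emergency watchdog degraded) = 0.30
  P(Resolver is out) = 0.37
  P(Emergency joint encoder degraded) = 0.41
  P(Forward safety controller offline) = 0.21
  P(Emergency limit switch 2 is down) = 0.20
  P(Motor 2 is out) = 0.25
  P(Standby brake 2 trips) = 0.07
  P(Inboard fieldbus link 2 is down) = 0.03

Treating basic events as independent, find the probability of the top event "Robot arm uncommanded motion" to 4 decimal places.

0.9327

P(Brake chain unavailable) [AND] = 0.21 × 0.02 × 0.05 = 0.000210
P(Controller stage unavailable) [AND] = 0.21 × 0.33 = 0.069300
P(Servo loop unavailable) [OR] = 1 − (1−0.35) × (1−0.30) = 0.545000
P(Safety interlock inoperative) [OR] = 1 − (1−0.20) × (1−0.25) × (1−0.07) = 0.442000
P(Feedback branch unavailable) [OR] = 1 − (1−0.41) × (1−0.21) × (1−0.442000) × (1−0.03) = 0.747719
P(E-stop path lost) [OR] = 1 − (1−0.545000) × (1−0.37) × (1−0.747719) = 0.927684
P(Robot arm uncommanded motion) [OR] = 1 − (1−0.000210) × (1−0.069300) × (1−0.927684) = 0.932710
Rounded to 4 decimal places: P(Robot arm uncommanded motion) ≈ 0.9327.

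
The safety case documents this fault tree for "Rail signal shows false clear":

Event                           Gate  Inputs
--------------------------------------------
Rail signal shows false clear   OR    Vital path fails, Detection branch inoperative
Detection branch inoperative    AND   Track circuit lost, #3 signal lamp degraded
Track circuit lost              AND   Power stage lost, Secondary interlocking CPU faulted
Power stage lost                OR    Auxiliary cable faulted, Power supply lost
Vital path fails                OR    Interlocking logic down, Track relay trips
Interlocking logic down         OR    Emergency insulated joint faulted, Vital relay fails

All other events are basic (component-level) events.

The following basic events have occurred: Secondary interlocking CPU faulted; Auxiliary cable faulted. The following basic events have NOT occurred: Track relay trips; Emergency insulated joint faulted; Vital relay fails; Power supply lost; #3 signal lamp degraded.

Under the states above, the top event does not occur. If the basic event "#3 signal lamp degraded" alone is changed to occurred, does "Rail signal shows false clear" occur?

Counterfactual: set "#3 signal lamp degraded" to occurred.
Interlocking logic down [OR]: Emergency insulated joint faulted=not, Vital relay fails=not → no input occurs → does not occur.
Vital path fails [OR]: Interlocking logic down=not, Track relay trips=not → no input occurs → does not occur.
Power stage lost [OR]: Auxiliary cable faulted=occurs, Power supply lost=not → at least one input occurs → occurs.
Track circuit lost [AND]: Power stage lost=occurs, Secondary interlocking CPU faulted=occurs → all inputs occur → occurs.
Detection branch inoperative [AND]: Track circuit lost=occurs, #3 signal lamp degraded=occurs → all inputs occur → occurs.
Rail signal shows false clear [OR]: Vital path fails=not, Detection branch inoperative=occurs → at least one input occurs → occurs.

Yes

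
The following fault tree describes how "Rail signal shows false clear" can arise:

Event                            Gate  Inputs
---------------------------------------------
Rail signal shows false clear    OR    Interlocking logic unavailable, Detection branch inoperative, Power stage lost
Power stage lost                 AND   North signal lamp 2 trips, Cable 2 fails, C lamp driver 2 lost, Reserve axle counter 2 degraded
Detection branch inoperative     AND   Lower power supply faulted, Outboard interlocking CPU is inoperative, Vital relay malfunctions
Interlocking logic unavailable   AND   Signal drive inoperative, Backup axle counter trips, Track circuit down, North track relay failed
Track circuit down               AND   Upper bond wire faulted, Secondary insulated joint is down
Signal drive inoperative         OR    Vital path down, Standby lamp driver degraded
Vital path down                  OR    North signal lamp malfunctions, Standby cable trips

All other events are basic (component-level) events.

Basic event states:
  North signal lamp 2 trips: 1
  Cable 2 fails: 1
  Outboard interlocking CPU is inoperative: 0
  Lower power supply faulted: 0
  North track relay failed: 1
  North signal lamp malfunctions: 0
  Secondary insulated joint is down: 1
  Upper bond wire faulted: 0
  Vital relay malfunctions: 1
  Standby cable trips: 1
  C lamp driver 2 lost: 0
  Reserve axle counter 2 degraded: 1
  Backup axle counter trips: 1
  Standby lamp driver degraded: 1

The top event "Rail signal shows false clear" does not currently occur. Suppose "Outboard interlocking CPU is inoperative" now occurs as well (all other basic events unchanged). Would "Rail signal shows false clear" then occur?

No

Counterfactual: set "Outboard interlocking CPU is inoperative" to occurred.
Vital path down [OR]: North signal lamp malfunctions=not, Standby cable trips=occurs → at least one input occurs → occurs.
Signal drive inoperative [OR]: Vital path down=occurs, Standby lamp driver degraded=occurs → at least one input occurs → occurs.
Track circuit down [AND]: Upper bond wire faulted=not, Secondary insulated joint is down=occurs → not all inputs occur → does not occur.
Interlocking logic unavailable [AND]: Signal drive inoperative=occurs, Backup axle counter trips=occurs, Track circuit down=not, North track relay failed=occurs → not all inputs occur → does not occur.
Detection branch inoperative [AND]: Lower power supply faulted=not, Outboard interlocking CPU is inoperative=occurs, Vital relay malfunctions=occurs → not all inputs occur → does not occur.
Power stage lost [AND]: North signal lamp 2 trips=occurs, Cable 2 fails=occurs, C lamp driver 2 lost=not, Reserve axle counter 2 degraded=occurs → not all inputs occur → does not occur.
Rail signal shows false clear [OR]: Interlocking logic unavailable=not, Detection branch inoperative=not, Power stage lost=not → no input occurs → does not occur.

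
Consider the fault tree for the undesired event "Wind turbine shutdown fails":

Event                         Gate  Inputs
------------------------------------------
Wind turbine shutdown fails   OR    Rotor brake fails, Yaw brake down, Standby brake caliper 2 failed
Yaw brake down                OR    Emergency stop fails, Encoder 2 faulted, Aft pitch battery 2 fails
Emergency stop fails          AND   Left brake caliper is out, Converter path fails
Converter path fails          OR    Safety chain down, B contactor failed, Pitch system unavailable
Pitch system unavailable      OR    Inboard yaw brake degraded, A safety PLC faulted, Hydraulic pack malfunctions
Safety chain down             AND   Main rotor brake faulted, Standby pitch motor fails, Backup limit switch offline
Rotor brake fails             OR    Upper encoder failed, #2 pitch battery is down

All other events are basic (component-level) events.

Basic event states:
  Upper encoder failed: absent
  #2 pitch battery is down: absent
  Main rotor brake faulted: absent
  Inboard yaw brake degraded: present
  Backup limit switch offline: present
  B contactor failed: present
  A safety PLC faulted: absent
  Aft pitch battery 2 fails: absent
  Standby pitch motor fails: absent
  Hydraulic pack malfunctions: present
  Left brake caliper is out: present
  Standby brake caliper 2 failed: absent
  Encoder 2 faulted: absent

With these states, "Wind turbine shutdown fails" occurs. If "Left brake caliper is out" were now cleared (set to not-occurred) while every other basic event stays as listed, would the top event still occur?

Counterfactual: set "Left brake caliper is out" to not occurred.
Rotor brake fails [OR]: Upper encoder failed=not, #2 pitch battery is down=not → no input occurs → does not occur.
Safety chain down [AND]: Main rotor brake faulted=not, Standby pitch motor fails=not, Backup limit switch offline=occurs → not all inputs occur → does not occur.
Pitch system unavailable [OR]: Inboard yaw brake degraded=occurs, A safety PLC faulted=not, Hydraulic pack malfunctions=occurs → at least one input occurs → occurs.
Converter path fails [OR]: Safety chain down=not, B contactor failed=occurs, Pitch system unavailable=occurs → at least one input occurs → occurs.
Emergency stop fails [AND]: Left brake caliper is out=not, Converter path fails=occurs → not all inputs occur → does not occur.
Yaw brake down [OR]: Emergency stop fails=not, Encoder 2 faulted=not, Aft pitch battery 2 fails=not → no input occurs → does not occur.
Wind turbine shutdown fails [OR]: Rotor brake fails=not, Yaw brake down=not, Standby brake caliper 2 failed=not → no input occurs → does not occur.

No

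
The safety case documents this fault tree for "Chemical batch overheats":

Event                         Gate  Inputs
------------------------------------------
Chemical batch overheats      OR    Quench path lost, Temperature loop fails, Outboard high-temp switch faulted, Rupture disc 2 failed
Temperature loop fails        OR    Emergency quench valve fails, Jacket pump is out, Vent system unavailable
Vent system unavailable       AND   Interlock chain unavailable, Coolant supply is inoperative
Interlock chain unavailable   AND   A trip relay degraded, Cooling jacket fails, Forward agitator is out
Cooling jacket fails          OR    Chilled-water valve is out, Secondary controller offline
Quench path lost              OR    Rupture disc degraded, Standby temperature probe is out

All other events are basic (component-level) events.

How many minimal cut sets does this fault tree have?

Quench path lost [OR]: union of children's cut sets → 2 cut set(s).
Cooling jacket fails [OR]: union of children's cut sets → 2 cut set(s).
Interlock chain unavailable [AND]: one cut set from each child combined → 1 × 2 × 1 = 2 cut set(s).
Vent system unavailable [AND]: one cut set from each child combined → 2 × 1 = 2 cut set(s).
Temperature loop fails [OR]: union of children's cut sets → 4 cut set(s).
Chemical batch overheats [OR]: union of children's cut sets → 8 cut set(s).
Minimal cut sets: {Rupture disc degraded}; {Standby temperature probe is out}; {Emergency quench valve fails}; {Jacket pump is out}; {A trip relay degraded, Chilled-water valve is out, Coolant supply is inoperative, Forward agitator is out}; {A trip relay degraded, Coolant supply is inoperative, Forward agitator is out, Secondary controller offline}; {Outboard high-temp switch faulted}; {Rupture disc 2 failed}.

8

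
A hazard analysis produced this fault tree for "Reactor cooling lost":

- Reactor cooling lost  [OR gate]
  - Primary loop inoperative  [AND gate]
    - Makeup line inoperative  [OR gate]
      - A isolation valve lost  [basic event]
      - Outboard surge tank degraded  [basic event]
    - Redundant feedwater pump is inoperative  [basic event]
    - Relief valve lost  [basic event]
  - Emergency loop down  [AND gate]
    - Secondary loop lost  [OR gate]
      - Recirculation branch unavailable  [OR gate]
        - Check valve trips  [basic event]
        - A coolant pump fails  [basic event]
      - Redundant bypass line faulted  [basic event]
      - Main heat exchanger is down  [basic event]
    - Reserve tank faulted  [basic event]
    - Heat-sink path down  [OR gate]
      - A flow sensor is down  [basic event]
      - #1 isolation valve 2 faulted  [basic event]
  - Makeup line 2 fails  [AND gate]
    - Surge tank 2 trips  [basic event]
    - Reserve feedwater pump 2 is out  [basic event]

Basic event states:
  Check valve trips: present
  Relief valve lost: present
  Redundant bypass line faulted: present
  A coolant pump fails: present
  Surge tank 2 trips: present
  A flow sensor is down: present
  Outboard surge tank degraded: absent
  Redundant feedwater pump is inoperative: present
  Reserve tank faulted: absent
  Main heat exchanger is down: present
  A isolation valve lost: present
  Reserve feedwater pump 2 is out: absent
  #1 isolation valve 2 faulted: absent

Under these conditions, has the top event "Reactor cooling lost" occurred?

Yes

Makeup line inoperative [OR]: A isolation valve lost=occurs, Outboard surge tank degraded=not → at least one input occurs → occurs.
Primary loop inoperative [AND]: Makeup line inoperative=occurs, Redundant feedwater pump is inoperative=occurs, Relief valve lost=occurs → all inputs occur → occurs.
Recirculation branch unavailable [OR]: Check valve trips=occurs, A coolant pump fails=occurs → at least one input occurs → occurs.
Secondary loop lost [OR]: Recirculation branch unavailable=occurs, Redundant bypass line faulted=occurs, Main heat exchanger is down=occurs → at least one input occurs → occurs.
Heat-sink path down [OR]: A flow sensor is down=occurs, #1 isolation valve 2 faulted=not → at least one input occurs → occurs.
Emergency loop down [AND]: Secondary loop lost=occurs, Reserve tank faulted=not, Heat-sink path down=occurs → not all inputs occur → does not occur.
Makeup line 2 fails [AND]: Surge tank 2 trips=occurs, Reserve feedwater pump 2 is out=not → not all inputs occur → does not occur.
Reactor cooling lost [OR]: Primary loop inoperative=occurs, Emergency loop down=not, Makeup line 2 fails=not → at least one input occurs → occurs.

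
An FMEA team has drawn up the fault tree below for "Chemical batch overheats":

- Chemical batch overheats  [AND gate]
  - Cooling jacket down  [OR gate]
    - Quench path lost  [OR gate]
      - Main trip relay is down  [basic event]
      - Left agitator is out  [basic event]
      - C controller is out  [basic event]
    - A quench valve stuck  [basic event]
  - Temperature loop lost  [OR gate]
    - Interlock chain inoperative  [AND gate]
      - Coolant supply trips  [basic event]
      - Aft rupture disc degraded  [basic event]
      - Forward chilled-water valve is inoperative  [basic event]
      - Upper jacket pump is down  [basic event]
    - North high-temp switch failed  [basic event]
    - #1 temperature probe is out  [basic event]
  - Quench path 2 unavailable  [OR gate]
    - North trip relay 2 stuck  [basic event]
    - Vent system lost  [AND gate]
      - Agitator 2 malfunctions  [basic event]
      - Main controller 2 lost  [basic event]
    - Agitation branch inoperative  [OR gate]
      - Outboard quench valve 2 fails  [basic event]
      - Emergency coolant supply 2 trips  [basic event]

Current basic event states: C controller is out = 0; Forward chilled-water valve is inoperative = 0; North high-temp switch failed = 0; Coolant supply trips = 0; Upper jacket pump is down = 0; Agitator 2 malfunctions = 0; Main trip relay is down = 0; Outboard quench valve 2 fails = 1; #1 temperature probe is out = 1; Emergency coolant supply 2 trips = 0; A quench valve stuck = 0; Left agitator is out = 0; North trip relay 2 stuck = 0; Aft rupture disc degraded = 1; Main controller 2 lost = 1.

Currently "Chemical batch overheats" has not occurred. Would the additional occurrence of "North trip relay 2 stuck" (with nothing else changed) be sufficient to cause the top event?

No

Counterfactual: set "North trip relay 2 stuck" to occurred.
Quench path lost [OR]: Main trip relay is down=not, Left agitator is out=not, C controller is out=not → no input occurs → does not occur.
Cooling jacket down [OR]: Quench path lost=not, A quench valve stuck=not → no input occurs → does not occur.
Interlock chain inoperative [AND]: Coolant supply trips=not, Aft rupture disc degraded=occurs, Forward chilled-water valve is inoperative=not, Upper jacket pump is down=not → not all inputs occur → does not occur.
Temperature loop lost [OR]: Interlock chain inoperative=not, North high-temp switch failed=not, #1 temperature probe is out=occurs → at least one input occurs → occurs.
Vent system lost [AND]: Agitator 2 malfunctions=not, Main controller 2 lost=occurs → not all inputs occur → does not occur.
Agitation branch inoperative [OR]: Outboard quench valve 2 fails=occurs, Emergency coolant supply 2 trips=not → at least one input occurs → occurs.
Quench path 2 unavailable [OR]: North trip relay 2 stuck=occurs, Vent system lost=not, Agitation branch inoperative=occurs → at least one input occurs → occurs.
Chemical batch overheats [AND]: Cooling jacket down=not, Temperature loop lost=occurs, Quench path 2 unavailable=occurs → not all inputs occur → does not occur.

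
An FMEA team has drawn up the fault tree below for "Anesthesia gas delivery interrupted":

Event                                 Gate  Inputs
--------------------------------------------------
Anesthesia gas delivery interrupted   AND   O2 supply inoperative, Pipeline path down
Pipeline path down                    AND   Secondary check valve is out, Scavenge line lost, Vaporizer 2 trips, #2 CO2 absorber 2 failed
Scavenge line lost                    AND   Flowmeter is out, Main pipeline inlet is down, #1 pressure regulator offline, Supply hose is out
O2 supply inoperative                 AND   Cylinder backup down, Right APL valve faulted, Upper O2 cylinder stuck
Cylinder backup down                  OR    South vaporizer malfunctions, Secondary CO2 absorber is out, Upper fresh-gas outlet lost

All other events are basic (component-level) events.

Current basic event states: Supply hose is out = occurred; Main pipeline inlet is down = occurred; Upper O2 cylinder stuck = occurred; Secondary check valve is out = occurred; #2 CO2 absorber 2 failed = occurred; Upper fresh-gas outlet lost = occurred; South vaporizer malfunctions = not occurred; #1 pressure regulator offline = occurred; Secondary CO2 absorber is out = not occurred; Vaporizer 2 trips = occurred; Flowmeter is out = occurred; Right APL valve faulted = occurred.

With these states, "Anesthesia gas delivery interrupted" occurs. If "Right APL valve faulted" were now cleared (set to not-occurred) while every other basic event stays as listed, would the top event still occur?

Counterfactual: set "Right APL valve faulted" to not occurred.
Cylinder backup down [OR]: South vaporizer malfunctions=not, Secondary CO2 absorber is out=not, Upper fresh-gas outlet lost=occurs → at least one input occurs → occurs.
O2 supply inoperative [AND]: Cylinder backup down=occurs, Right APL valve faulted=not, Upper O2 cylinder stuck=occurs → not all inputs occur → does not occur.
Scavenge line lost [AND]: Flowmeter is out=occurs, Main pipeline inlet is down=occurs, #1 pressure regulator offline=occurs, Supply hose is out=occurs → all inputs occur → occurs.
Pipeline path down [AND]: Secondary check valve is out=occurs, Scavenge line lost=occurs, Vaporizer 2 trips=occurs, #2 CO2 absorber 2 failed=occurs → all inputs occur → occurs.
Anesthesia gas delivery interrupted [AND]: O2 supply inoperative=not, Pipeline path down=occurs → not all inputs occur → does not occur.

No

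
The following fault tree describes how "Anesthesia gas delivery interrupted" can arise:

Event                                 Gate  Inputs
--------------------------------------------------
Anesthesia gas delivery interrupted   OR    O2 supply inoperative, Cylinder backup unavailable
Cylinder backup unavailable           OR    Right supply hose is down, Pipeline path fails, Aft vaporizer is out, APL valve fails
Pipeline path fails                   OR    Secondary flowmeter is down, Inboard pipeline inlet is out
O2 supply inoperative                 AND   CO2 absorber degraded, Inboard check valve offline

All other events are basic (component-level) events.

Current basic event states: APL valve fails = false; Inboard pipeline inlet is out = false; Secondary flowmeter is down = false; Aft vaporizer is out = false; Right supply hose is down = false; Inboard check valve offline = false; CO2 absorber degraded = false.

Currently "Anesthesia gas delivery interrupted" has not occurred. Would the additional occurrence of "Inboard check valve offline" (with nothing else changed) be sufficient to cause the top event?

No

Counterfactual: set "Inboard check valve offline" to occurred.
O2 supply inoperative [AND]: CO2 absorber degraded=not, Inboard check valve offline=occurs → not all inputs occur → does not occur.
Pipeline path fails [OR]: Secondary flowmeter is down=not, Inboard pipeline inlet is out=not → no input occurs → does not occur.
Cylinder backup unavailable [OR]: Right supply hose is down=not, Pipeline path fails=not, Aft vaporizer is out=not, APL valve fails=not → no input occurs → does not occur.
Anesthesia gas delivery interrupted [OR]: O2 supply inoperative=not, Cylinder backup unavailable=not → no input occurs → does not occur.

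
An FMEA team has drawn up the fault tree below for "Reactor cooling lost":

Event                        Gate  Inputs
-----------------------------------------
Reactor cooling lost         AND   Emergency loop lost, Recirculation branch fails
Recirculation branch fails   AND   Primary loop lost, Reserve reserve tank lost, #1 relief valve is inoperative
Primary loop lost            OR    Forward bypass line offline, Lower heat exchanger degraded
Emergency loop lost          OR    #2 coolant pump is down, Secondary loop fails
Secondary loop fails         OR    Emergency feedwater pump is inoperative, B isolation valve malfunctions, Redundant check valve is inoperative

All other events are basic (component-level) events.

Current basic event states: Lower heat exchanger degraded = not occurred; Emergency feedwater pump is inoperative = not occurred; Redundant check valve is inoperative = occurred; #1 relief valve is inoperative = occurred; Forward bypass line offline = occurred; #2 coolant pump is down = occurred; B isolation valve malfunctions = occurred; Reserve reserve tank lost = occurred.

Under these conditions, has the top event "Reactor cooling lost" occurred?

Yes

Secondary loop fails [OR]: Emergency feedwater pump is inoperative=not, B isolation valve malfunctions=occurs, Redundant check valve is inoperative=occurs → at least one input occurs → occurs.
Emergency loop lost [OR]: #2 coolant pump is down=occurs, Secondary loop fails=occurs → at least one input occurs → occurs.
Primary loop lost [OR]: Forward bypass line offline=occurs, Lower heat exchanger degraded=not → at least one input occurs → occurs.
Recirculation branch fails [AND]: Primary loop lost=occurs, Reserve reserve tank lost=occurs, #1 relief valve is inoperative=occurs → all inputs occur → occurs.
Reactor cooling lost [AND]: Emergency loop lost=occurs, Recirculation branch fails=occurs → all inputs occur → occurs.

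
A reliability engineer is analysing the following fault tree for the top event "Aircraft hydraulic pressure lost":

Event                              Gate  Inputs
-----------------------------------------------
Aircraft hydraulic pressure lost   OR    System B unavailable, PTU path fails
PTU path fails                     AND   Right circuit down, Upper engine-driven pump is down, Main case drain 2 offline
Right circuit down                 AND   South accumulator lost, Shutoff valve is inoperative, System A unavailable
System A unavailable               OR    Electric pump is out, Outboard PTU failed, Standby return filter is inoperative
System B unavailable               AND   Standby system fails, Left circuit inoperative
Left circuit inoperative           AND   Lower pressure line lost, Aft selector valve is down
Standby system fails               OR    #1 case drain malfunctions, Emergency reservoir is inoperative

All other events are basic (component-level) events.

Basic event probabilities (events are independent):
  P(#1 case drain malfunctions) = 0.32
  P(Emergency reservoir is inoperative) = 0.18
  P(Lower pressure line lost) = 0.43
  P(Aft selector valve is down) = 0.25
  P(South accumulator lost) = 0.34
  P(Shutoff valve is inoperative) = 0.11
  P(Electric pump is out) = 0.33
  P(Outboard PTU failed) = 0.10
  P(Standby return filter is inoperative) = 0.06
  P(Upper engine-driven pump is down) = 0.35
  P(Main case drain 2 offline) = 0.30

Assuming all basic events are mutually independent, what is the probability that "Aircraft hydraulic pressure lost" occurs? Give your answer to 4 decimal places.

0.0492

P(Standby system fails) [OR] = 1 − (1−0.32) × (1−0.18) = 0.442400
P(Left circuit inoperative) [AND] = 0.43 × 0.25 = 0.107500
P(System B unavailable) [AND] = 0.442400 × 0.107500 = 0.047558
P(System A unavailable) [OR] = 1 − (1−0.33) × (1−0.10) × (1−0.06) = 0.433180
P(Right circuit down) [AND] = 0.34 × 0.11 × 0.433180 = 0.016201
P(PTU path fails) [AND] = 0.016201 × 0.35 × 0.30 = 0.001701
P(Aircraft hydraulic pressure lost) [OR] = 1 − (1−0.047558) × (1−0.001701) = 0.049178
Rounded to 4 decimal places: P(Aircraft hydraulic pressure lost) ≈ 0.0492.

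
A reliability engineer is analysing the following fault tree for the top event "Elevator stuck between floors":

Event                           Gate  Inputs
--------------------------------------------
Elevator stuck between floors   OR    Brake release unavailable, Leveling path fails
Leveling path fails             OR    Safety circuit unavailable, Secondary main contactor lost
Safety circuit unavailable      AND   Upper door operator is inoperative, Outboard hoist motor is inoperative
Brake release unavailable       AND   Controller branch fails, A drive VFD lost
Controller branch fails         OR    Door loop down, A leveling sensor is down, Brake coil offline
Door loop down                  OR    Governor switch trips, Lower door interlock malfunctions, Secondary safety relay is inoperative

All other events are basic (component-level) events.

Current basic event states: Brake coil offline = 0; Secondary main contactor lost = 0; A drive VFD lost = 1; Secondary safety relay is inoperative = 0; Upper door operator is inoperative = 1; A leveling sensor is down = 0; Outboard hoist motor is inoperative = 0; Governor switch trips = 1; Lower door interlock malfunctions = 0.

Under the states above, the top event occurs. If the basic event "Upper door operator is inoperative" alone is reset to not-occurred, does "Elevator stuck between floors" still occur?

Counterfactual: set "Upper door operator is inoperative" to not occurred.
Door loop down [OR]: Governor switch trips=occurs, Lower door interlock malfunctions=not, Secondary safety relay is inoperative=not → at least one input occurs → occurs.
Controller branch fails [OR]: Door loop down=occurs, A leveling sensor is down=not, Brake coil offline=not → at least one input occurs → occurs.
Brake release unavailable [AND]: Controller branch fails=occurs, A drive VFD lost=occurs → all inputs occur → occurs.
Safety circuit unavailable [AND]: Upper door operator is inoperative=not, Outboard hoist motor is inoperative=not → not all inputs occur → does not occur.
Leveling path fails [OR]: Safety circuit unavailable=not, Secondary main contactor lost=not → no input occurs → does not occur.
Elevator stuck between floors [OR]: Brake release unavailable=occurs, Leveling path fails=not → at least one input occurs → occurs.

Yes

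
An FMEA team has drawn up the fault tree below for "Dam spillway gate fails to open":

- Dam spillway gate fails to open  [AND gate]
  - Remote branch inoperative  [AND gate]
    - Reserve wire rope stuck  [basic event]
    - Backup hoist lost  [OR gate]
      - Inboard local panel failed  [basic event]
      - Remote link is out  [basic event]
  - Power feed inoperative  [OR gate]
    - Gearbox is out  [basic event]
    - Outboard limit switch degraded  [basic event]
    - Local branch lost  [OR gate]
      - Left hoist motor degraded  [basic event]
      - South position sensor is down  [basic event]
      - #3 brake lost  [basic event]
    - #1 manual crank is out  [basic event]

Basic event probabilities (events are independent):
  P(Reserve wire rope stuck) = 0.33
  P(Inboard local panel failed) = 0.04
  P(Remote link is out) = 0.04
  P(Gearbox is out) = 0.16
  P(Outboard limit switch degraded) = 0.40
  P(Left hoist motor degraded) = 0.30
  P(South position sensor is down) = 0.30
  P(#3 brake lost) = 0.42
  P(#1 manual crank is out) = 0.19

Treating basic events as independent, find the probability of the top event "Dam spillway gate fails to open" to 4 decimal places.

0.0229

P(Backup hoist lost) [OR] = 1 − (1−0.04) × (1−0.04) = 0.078400
P(Remote branch inoperative) [AND] = 0.33 × 0.078400 = 0.025872
P(Local branch lost) [OR] = 1 − (1−0.30) × (1−0.30) × (1−0.42) = 0.715800
P(Power feed inoperative) [OR] = 1 − (1−0.16) × (1−0.40) × (1−0.715800) × (1−0.19) = 0.883978
P(Dam spillway gate fails to open) [AND] = 0.025872 × 0.883978 = 0.022870
Rounded to 4 decimal places: P(Dam spillway gate fails to open) ≈ 0.0229.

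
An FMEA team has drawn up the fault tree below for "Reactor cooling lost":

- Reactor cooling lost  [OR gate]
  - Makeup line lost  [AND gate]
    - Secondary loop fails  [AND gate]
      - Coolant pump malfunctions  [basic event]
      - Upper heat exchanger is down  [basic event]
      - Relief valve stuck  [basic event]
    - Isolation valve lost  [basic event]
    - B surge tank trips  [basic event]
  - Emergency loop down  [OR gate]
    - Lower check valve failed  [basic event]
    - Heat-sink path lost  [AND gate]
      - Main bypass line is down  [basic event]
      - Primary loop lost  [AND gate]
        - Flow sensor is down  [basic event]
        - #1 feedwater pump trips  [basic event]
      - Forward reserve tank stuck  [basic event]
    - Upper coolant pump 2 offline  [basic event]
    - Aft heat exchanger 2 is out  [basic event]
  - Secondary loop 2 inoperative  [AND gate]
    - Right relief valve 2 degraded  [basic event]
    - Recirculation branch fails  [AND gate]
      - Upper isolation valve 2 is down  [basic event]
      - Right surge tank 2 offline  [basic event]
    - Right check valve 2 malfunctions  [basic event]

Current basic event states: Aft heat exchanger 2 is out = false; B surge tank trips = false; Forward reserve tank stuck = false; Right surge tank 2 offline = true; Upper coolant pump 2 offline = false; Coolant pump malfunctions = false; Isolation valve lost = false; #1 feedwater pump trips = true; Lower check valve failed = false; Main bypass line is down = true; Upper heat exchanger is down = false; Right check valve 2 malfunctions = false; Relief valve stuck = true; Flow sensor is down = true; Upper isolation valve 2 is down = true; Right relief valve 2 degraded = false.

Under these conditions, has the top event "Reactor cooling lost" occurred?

Secondary loop fails [AND]: Coolant pump malfunctions=not, Upper heat exchanger is down=not, Relief valve stuck=occurs → not all inputs occur → does not occur.
Makeup line lost [AND]: Secondary loop fails=not, Isolation valve lost=not, B surge tank trips=not → not all inputs occur → does not occur.
Primary loop lost [AND]: Flow sensor is down=occurs, #1 feedwater pump trips=occurs → all inputs occur → occurs.
Heat-sink path lost [AND]: Main bypass line is down=occurs, Primary loop lost=occurs, Forward reserve tank stuck=not → not all inputs occur → does not occur.
Emergency loop down [OR]: Lower check valve failed=not, Heat-sink path lost=not, Upper coolant pump 2 offline=not, Aft heat exchanger 2 is out=not → no input occurs → does not occur.
Recirculation branch fails [AND]: Upper isolation valve 2 is down=occurs, Right surge tank 2 offline=occurs → all inputs occur → occurs.
Secondary loop 2 inoperative [AND]: Right relief valve 2 degraded=not, Recirculation branch fails=occurs, Right check valve 2 malfunctions=not → not all inputs occur → does not occur.
Reactor cooling lost [OR]: Makeup line lost=not, Emergency loop down=not, Secondary loop 2 inoperative=not → no input occurs → does not occur.

No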